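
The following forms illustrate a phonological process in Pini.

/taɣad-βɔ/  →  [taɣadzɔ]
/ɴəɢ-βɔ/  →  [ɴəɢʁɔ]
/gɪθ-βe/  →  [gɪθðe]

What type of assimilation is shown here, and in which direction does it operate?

Underlying /β/ is realised as [z] next to /d/; /d/ itself does not change.
The change bilabial → alveolar matches the place of the preceding /d/, identifying this as place assimilation.
Manner and voice are unchanged, so the assimilation is partial, not total.
The same holds elsewhere in the data: /β/ → [ʁ] after /ɢ/ (bilabial → uvular, matching uvular); /β/ → [ð] after /θ/ (bilabial → dental, matching dental) — only place changes, and always toward the preceding segment.
The trigger is the preceding segment, so the direction is progressive (perseverative).

progressive place assimilation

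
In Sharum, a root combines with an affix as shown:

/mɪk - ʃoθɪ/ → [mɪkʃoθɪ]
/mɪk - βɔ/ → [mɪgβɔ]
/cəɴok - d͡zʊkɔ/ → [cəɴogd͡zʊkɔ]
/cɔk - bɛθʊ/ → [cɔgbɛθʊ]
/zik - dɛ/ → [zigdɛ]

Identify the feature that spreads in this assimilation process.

voicing

Underlying /k/ is realised as [g] next to /β/; /β/ itself does not change.
/k/ is voiceless while /β/ is voiced; the output [g] is voiced, matching the trigger — so the feature that spreads is voicing.
Checking the remaining alternations: /k/ → [g] before /d͡z/ (voiceless → voiced, matching voiced); /k/ → [g] before /b/ (voiceless → voiced, matching voiced); /k/ → [g] before /d/ (voiceless → voiced, matching voiced) — only voicing changes, and always toward the following segment.
Nothing changes in [mɪkʃoθɪ]: there the adjacent consonants already agree in voicing (/k/ and /ʃ/ are both voiceless), so this form is consistent with the same rule.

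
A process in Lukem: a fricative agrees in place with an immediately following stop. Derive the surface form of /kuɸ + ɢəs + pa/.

[kuχɢəɸpa]

/ɸ/ is a voiceless bilabial fricative. The following trigger /ɢ/ is uvular, so /ɸ/ must become uvular as well.
A voiceless uvular fricative is [χ], so the surface segment is [χ].
The same rule applies at the second boundary: /s/ → [ɸ] next to /p/.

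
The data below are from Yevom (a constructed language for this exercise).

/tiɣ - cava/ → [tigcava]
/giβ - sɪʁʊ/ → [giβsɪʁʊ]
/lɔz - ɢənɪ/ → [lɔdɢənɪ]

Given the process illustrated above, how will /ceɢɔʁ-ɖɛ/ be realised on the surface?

The data show regressive manner assimilation: /ɣ/ → [g] before /c/; /z/ → [d] before /ɢ/. In each pair only manner changes, matching the following consonant, while place and voice stay constant.
Nothing changes in [giβsɪʁʊ]: there the adjacent consonants already agree in manner (/β/ and /s/ are both fricatives), so this form is consistent with the same rule.
/ʁ/ is a voiced uvular fricative. The following trigger /ɖ/ is a stop, so /ʁ/ must become a stop as well.
The voiced uvular stop is [ɢ], so /ʁ/ → [ɢ].

[ceɢɔɢɖɛ]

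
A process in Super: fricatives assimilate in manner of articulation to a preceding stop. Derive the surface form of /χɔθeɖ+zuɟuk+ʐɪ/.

[χɔθeɖduɟukɖɪ]

The rule targets /z/ (voiced alveolar fricative), which sits after the trigger /ɖ/ (stop).
Changing only its manner to stop gives [d] — the voiced alveolar stop.
At the second juncture, /ʐ/ likewise becomes [ɖ] adjacent to /k/.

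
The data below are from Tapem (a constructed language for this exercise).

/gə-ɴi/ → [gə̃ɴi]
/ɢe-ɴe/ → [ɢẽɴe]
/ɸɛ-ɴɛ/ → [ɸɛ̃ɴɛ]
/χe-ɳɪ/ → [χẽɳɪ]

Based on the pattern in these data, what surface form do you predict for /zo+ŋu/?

[zõŋu]

The data show regressive nasality assimilation (vowel nasalisation): /ə/ → [ə̃] before /ɴ/; /e/ → [ẽ] before /ɴ/; /ɛ/ → [ɛ̃] before /ɴ/; /e/ → [ẽ] before /ɳ/ — a vowel is nasalised by an immediately following nasal consonant.
/o/ sits next to the nasal /ŋ/ and is therefore nasalised to [õ].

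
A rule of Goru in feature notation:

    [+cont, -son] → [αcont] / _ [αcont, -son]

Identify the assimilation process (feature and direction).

The rule copies [cont] (continuancy) from the environment onto the target fricatives; since [±cont] encodes the stop/fricative manner contrast, the assimilating dimension is manner.
The conditioning segment sits to the right of the focus bar, meaning the trigger follows the segment that changes — regressive assimilation.

regressive manner assimilation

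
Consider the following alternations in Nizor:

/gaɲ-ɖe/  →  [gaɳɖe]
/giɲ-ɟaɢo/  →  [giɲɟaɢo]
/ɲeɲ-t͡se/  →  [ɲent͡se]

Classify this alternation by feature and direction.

regressive place assimilation

Comparing underlying and surface forms, /ɲ/ → [ɳ] is the alternation; the neighbouring /ɖ/ is constant.
The change palatal → retroflex matches the place of the following /ɖ/, identifying this as place assimilation.
Manner and voice are unchanged, so the assimilation is partial, not total.
The same holds elsewhere in the data: /ɲ/ → [n] before /t͡s/ (palatal → alveolar, matching alveolar) — only place changes, and always toward the following segment.
Nothing changes in [giɲɟaɢo]: there the adjacent consonants already agree in place (/ɲ/ and /ɟ/ are both palatal), so this form is consistent with the same rule.
The trigger is the following segment, so the direction is regressive (anticipatory).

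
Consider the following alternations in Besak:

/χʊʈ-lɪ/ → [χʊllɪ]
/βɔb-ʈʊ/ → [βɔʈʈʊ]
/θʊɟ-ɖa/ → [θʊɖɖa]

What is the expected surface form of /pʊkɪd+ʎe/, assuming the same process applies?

The data show regressive total assimilation (/ʈ/ → [l] before /l/; /b/ → [ʈ] before /ʈ/; /ɟ/ → [ɖ] before /ɖ/): in every case the target segment becomes identical to its following neighbour, copying more than a single feature.
/d/ is the segment targeted by the rule; it sits immediately before /ʎ/, so it assimilates completely and surfaces as [ʎ].

[pʊkɪʎʎe]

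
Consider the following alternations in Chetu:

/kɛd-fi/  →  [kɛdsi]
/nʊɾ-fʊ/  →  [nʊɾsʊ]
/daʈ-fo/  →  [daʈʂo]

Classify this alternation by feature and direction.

The segment that alternates is /f/, which surfaces as [s] when adjacent to /d/.
/f/ is labiodental while /d/ is alveolar; the output [s] is alveolar, matching the trigger — so the feature that spreads is place.
Manner and voice are unchanged, so the assimilation is partial, not total.
The same holds elsewhere in the data: /f/ → [s] after /ɾ/ (labiodental → alveolar, matching alveolar); /f/ → [ʂ] after /ʈ/ (labiodental → retroflex, matching retroflex) — only place changes, and always toward the preceding segment.
Since the segment that changes follows the conditioning segment, the assimilation is progressive.

progressive place assimilation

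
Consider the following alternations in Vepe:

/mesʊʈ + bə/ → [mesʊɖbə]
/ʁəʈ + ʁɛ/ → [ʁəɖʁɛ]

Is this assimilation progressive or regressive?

regressive

Comparing underlying and surface forms, /ʈ/ → [ɖ] is the alternation; the neighbouring /b/ is constant.
/ʈ/ is voiceless while /b/ is voiced; the output [ɖ] is voiced, matching the trigger — so the feature that spreads is voicing.
The other alternating form patterns the same way: /ʈ/ → [ɖ] before /ʁ/ (voiceless → voiced, matching voiced) — only voicing changes, and always toward the following segment.
Since the segment that changes precedes the conditioning segment, the assimilation is regressive.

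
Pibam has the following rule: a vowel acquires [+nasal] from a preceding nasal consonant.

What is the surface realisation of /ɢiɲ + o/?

[ɢiɲõ]

The vowel /o/ is adjacent to the preceding nasal /ɲ/, so it acquires [+nasal] and surfaces as [õ].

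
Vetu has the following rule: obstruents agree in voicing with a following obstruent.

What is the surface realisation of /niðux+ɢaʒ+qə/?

[niðuɣɢaʃqə]

The rule targets /x/ (voiceless velar fricative), which sits before the trigger /ɢ/ (voiced).
A voiced velar fricative is [ɣ], so the surface segment is [ɣ].
The same rule applies at the second boundary: /ʒ/ → [ʃ] next to /q/.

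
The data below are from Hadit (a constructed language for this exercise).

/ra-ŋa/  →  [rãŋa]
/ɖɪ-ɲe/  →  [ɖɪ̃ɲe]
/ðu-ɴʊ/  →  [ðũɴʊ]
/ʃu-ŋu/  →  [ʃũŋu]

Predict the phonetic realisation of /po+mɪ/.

[põmɪ]

The data show regressive nasality assimilation (vowel nasalisation): /a/ → [ã] before /ŋ/; /ɪ/ → [ɪ̃] before /ɲ/; /u/ → [ũ] before /ɴ/; /u/ → [ũ] before /ŋ/ — a vowel is nasalised by an immediately following nasal consonant.
/o/ sits next to the nasal /m/ and is therefore nasalised to [õ].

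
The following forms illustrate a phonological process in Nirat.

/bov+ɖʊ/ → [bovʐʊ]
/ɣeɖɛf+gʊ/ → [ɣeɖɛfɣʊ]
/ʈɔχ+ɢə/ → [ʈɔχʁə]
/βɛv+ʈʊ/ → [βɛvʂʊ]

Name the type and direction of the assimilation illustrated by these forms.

progressive manner assimilation

Underlying /ɖ/ is realised as [ʐ] next to /v/; /v/ itself does not change.
/ɖ/ is a stop while /v/ is a fricative; the output [ʐ] is a fricative, matching the trigger — so the feature that spreads is manner.
Place and voice are unchanged, so the assimilation is partial, not total.
The same holds elsewhere in the data: /g/ → [ɣ] after /f/ (stop → fricative, matching a fricative); /ɢ/ → [ʁ] after /χ/ (stop → fricative, matching a fricative); /ʈ/ → [ʂ] after /v/ (stop → fricative, matching a fricative) — only manner changes, and always toward the preceding segment.
The trigger is the preceding segment, so the direction is progressive (perseverative).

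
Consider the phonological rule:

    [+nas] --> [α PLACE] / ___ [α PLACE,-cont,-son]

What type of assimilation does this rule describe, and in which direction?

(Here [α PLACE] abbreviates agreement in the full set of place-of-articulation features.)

The rule copies the place features (abbreviated [PLACE]) from the environment onto the target, so the assimilating feature is place.
The conditioning segment sits to the right of the focus bar, meaning the trigger follows the segment that changes — regressive assimilation.

regressive place assimilation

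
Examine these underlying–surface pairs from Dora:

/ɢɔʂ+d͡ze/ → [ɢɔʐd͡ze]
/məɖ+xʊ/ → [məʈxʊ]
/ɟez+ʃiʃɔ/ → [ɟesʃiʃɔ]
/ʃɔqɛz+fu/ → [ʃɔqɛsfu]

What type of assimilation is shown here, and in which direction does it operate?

regressive voicing assimilation

Comparing underlying and surface forms, /ʂ/ → [ʐ] is the alternation; the neighbouring /d͡z/ is constant.
The change voiceless → voiced matches the voicing of the following /d͡z/, identifying this as voicing assimilation.
Place and manner are unchanged, so the assimilation is partial, not total.
Checking the remaining alternations: /ɖ/ → [ʈ] before /x/ (voiced → voiceless, matching voiceless); /z/ → [s] before /ʃ/ (voiced → voiceless, matching voiceless); /z/ → [s] before /f/ (voiced → voiceless, matching voiceless) — only voicing changes, and always toward the following segment.
The trigger is the following segment, so the direction is regressive (anticipatory).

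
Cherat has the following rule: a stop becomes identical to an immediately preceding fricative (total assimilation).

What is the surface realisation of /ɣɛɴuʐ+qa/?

/q/ is the segment targeted by the rule; it sits immediately after /ʐ/, so it assimilates completely and surfaces as [ʐ].

[ɣɛɴuʐʐa]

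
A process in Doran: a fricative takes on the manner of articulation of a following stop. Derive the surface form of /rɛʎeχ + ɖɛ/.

[rɛʎeqɖɛ]

The rule targets /χ/ (voiceless uvular fricative), which sits before the trigger /ɖ/ (stop).
A voiceless uvular stop is [q], so the surface segment is [q].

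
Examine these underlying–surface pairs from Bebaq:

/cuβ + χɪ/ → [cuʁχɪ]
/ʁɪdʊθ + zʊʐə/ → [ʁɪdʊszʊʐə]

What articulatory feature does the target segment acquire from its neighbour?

place

Underlying /β/ is realised as [ʁ] next to /χ/; /χ/ itself does not change.
/β/ is bilabial while /χ/ is uvular; the output [ʁ] is uvular, matching the trigger — so the feature that spreads is place.
The other alternating form patterns the same way: /θ/ → [s] before /z/ (dental → alveolar, matching alveolar) — only place changes, and always toward the following segment.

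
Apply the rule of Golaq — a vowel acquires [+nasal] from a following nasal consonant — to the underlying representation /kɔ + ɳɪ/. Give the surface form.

The vowel /ɔ/ is adjacent to the following nasal /ɳ/, so it acquires [+nasal] and surfaces as [ɔ̃].

[kɔ̃ɳɪ]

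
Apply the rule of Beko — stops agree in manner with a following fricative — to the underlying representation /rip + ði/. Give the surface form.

[riɸði]

The rule targets /p/ (voiceless bilabial stop), which sits before the trigger /ð/ (fricative).
A voiceless bilabial fricative is [ɸ], so the surface segment is [ɸ].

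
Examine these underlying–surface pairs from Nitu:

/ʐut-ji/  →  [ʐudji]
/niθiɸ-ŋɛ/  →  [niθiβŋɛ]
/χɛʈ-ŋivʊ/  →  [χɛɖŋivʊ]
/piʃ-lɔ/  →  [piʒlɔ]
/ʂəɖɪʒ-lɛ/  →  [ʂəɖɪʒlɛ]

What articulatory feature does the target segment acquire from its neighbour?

Underlying /t/ is realised as [d] next to /j/; /j/ itself does not change.
/t/ is voiceless while /j/ is voiced; the output [d] is voiced, matching the trigger — so the feature that spreads is voicing.
The same holds elsewhere in the data: /ɸ/ → [β] before /ŋ/ (voiceless → voiced, matching voiced); /ʈ/ → [ɖ] before /ŋ/ (voiceless → voiced, matching voiced); /ʃ/ → [ʒ] before /l/ (voiceless → voiced, matching voiced) — only voicing changes, and always toward the following segment.
Nothing changes in [ʂəɖɪʒlɛ]: there the adjacent consonants already agree in voicing (/ʒ/ and /l/ are both voiced), so this form is consistent with the same rule.

voicing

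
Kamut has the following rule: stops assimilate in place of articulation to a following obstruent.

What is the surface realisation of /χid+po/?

/d/ is a voiced alveolar stop. The following trigger /p/ is bilabial, so /d/ must become bilabial as well.
The voiced bilabial stop is [b], so /d/ → [b].

[χibpo]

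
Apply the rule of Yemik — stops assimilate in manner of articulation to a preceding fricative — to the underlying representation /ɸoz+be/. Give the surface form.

[ɸozβe]

/b/ is a voiced bilabial stop. The preceding trigger /z/ is a fricative, so /b/ must become a fricative as well.
The voiced bilabial fricative is [β], so /b/ → [β].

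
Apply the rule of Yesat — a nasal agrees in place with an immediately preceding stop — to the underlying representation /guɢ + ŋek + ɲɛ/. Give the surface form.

[guɢɴekŋɛ]

/ŋ/ is a voiced velar nasal. The preceding trigger /ɢ/ is uvular, so /ŋ/ must become uvular as well.
Changing only its place to uvular gives [ɴ] — the voiced uvular nasal.
At the second juncture, /ɲ/ likewise becomes [ŋ] adjacent to /k/.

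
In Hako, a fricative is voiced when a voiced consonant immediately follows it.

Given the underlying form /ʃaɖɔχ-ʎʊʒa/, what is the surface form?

[ʃaɖɔʁʎʊʒa]

/χ/ is a voiceless uvular fricative. The following trigger /ʎ/ is voiced, so /χ/ must become voiced as well.
A voiced uvular fricative is [ʁ], so the surface segment is [ʁ].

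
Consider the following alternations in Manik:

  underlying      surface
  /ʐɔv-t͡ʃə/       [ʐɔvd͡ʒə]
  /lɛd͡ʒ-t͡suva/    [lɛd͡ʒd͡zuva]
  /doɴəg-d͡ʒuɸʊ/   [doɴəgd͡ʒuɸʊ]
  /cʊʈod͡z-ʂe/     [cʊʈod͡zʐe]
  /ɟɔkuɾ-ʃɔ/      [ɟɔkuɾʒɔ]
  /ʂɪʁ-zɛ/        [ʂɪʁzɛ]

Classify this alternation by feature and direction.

Comparing underlying and surface forms, /t͡ʃ/ → [d͡ʒ] is the alternation; the neighbouring /v/ is constant.
The change voiceless → voiced matches the voicing of the preceding /v/, identifying this as voicing assimilation.
Place and manner are unchanged, so the assimilation is partial, not total.
The other alternating forms pattern the same way: /t͡s/ → [d͡z] after /d͡ʒ/ (voiceless → voiced, matching voiced); /ʂ/ → [ʐ] after /d͡z/ (voiceless → voiced, matching voiced); /ʃ/ → [ʒ] after /ɾ/ (voiceless → voiced, matching voiced) — only voicing changes, and always toward the preceding segment.
Nothing changes in [doɴəgd͡ʒuɸʊ], [ʂɪʁzɛ]: there the adjacent consonants already agree in voicing (/d͡ʒ/ and /g/ are both voiced; /z/ and /ʁ/ are both voiced), so these forms are consistent with the same rule.
Since the segment that changes follows the conditioning segment, the assimilation is progressive.

progressive voicing assimilation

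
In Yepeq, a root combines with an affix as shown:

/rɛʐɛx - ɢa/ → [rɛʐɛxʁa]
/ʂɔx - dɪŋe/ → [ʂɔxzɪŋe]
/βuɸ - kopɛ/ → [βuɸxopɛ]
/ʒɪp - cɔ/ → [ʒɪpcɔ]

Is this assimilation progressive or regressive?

progressive

The segment that alternates is /ɢ/, which surfaces as [ʁ] when adjacent to /x/.
The change stop → fricative matches the manner of the preceding /x/, identifying this as manner assimilation.
Checking the remaining alternations: /d/ → [z] after /x/ (stop → fricative, matching a fricative); /k/ → [x] after /ɸ/ (stop → fricative, matching a fricative) — only manner changes, and always toward the preceding segment.
No alternation appears in [ʒɪpcɔ]: there the adjacent consonants already agree in manner (/c/ and /p/ are both stops), so this form is consistent with the same rule.
Since the segment that changes follows the conditioning segment, the assimilation is progressive.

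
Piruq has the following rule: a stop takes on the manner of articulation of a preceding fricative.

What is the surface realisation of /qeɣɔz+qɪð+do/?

/q/ is a voiceless uvular stop. The preceding trigger /z/ is a fricative, so /q/ must become a fricative as well.
Changing only its manner to fricative gives [χ] — the voiceless uvular fricative.
At the second juncture, /d/ likewise becomes [z] adjacent to /ð/.

[qeɣɔzχɪðzo]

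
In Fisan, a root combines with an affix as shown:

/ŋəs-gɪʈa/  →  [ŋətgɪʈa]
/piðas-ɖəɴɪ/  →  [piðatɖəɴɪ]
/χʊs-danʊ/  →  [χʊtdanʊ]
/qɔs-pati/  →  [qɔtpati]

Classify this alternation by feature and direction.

Underlying /s/ is realised as [t] next to /g/; /g/ itself does not change.
The change fricative → stop matches the manner of the following /g/, identifying this as manner assimilation.
Place and voice are unchanged, so the assimilation is partial, not total.
The same holds elsewhere in the data: /s/ → [t] before /ɖ/ (fricative → stop, matching a stop); /s/ → [t] before /d/ (fricative → stop, matching a stop); /s/ → [t] before /p/ (fricative → stop, matching a stop) — only manner changes, and always toward the following segment.
The trigger is the following segment, so the direction is regressive (anticipatory).

regressive manner assimilation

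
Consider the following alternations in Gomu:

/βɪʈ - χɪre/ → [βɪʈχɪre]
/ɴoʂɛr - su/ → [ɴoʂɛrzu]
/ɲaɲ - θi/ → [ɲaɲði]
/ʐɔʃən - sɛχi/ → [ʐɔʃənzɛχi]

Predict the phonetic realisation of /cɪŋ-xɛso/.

The data show progressive voicing assimilation: /s/ → [z] after /r/; /θ/ → [ð] after /ɲ/; /s/ → [z] after /n/. In each pair only voicing changes, matching the preceding consonant, while place and manner stay constant.
Nothing changes in [βɪʈχɪre]: there the adjacent consonants already agree in voicing (/χ/ and /ʈ/ are both voiceless), so this form is consistent with the same rule.
/x/ is a voiceless velar fricative. The preceding trigger /ŋ/ is voiced, so /x/ must become voiced as well.
Changing only its voicing to voiced gives [ɣ] — the voiced velar fricative.

[cɪŋɣɛso]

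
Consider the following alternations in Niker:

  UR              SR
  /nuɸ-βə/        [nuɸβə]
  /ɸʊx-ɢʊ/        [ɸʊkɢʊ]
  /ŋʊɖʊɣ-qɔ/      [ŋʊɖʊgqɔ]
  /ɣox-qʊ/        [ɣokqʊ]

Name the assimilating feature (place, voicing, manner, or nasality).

The segment that alternates is /x/, which surfaces as [k] when adjacent to /ɢ/.
The change fricative → stop matches the manner of the following /ɢ/, identifying this as manner assimilation.
The other alternating forms pattern the same way: /ɣ/ → [g] before /q/ (fricative → stop, matching a stop); /x/ → [k] before /q/ (fricative → stop, matching a stop) — only manner changes, and always toward the following segment.
No alternation appears in [nuɸβə]: there the adjacent consonants already agree in manner (/ɸ/ and /β/ are both fricatives), so this form is consistent with the same rule.

manner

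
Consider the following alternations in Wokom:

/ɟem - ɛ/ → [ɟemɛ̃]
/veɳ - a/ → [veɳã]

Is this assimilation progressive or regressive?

The vowel /ɛ/ surfaces as nasalised [ɛ̃] next to the preceding nasal /m/ — it has acquired the [+nasal] feature of its neighbour.
The other form shows the same pattern: /a/ → [ã] after /ɳ/ — each time a vowel is nasalised next to a preceding nasal.
Because the conditioning nasal is to the left of the vowel that changes, the process is progressive (perseverative).

progressive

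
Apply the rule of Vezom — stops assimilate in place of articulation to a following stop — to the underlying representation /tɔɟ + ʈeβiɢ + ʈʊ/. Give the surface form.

/ɟ/ is a voiced palatal stop. The following trigger /ʈ/ is retroflex, so /ɟ/ must become retroflex as well.
Changing only its place to retroflex gives [ɖ] — the voiced retroflex stop.
The same rule applies at the second boundary: /ɢ/ → [ɖ] next to /ʈ/.

[tɔɖʈeβiɖʈʊ]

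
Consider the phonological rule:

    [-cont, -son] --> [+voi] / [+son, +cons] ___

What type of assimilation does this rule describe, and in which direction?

The structural change is [+voi], and the conditioning segment [+son, +cons] (a sonorant consonant) is itself voiced, so the target comes to share the voicing of its neighbour — voicing assimilation.
Since the environment is written before the underscore, the trigger precedes the target; the direction is progressive.

progressive voicing assimilation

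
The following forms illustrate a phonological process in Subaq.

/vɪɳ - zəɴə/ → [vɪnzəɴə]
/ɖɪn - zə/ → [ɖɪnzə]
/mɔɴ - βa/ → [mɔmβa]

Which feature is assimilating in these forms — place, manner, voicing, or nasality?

place

Comparing underlying and surface forms, /ɳ/ → [n] is the alternation; the neighbouring /z/ is constant.
The change retroflex → alveolar matches the place of the following /z/, identifying this as place assimilation.
Checking the remaining alternation: /ɴ/ → [m] before /β/ (uvular → bilabial, matching bilabial) — only place changes, and always toward the following segment.
No alternation appears in [ɖɪnzə]: there the adjacent consonants already agree in place (/n/ and /z/ are both alveolar), so this form is consistent with the same rule.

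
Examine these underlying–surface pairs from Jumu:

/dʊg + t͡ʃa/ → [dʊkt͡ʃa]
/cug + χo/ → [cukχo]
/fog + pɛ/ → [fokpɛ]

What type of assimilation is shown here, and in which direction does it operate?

regressive voicing assimilation

Underlying /g/ is realised as [k] next to /t͡ʃ/; /t͡ʃ/ itself does not change.
The change voiced → voiceless matches the voicing of the following /t͡ʃ/, identifying this as voicing assimilation.
Place and manner are unchanged, so the assimilation is partial, not total.
The same holds elsewhere in the data: /g/ → [k] before /χ/ (voiced → voiceless, matching voiceless); /g/ → [k] before /p/ (voiced → voiceless, matching voiceless) — only voicing changes, and always toward the following segment.
Since the segment that changes precedes the conditioning segment, the assimilation is regressive.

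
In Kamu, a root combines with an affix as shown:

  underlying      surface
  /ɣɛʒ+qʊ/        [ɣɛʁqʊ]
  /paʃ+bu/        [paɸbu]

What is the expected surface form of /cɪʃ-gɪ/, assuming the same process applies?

[cɪxgɪ]

The data show regressive place assimilation: /ʒ/ → [ʁ] before /q/; /ʃ/ → [ɸ] before /b/. In each pair only place changes, matching the following consonant, while manner and voice stay constant.
The rule targets /ʃ/ (voiceless postalveolar fricative), which sits before the trigger /g/ (velar).
The voiceless velar fricative is [x], so /ʃ/ → [x].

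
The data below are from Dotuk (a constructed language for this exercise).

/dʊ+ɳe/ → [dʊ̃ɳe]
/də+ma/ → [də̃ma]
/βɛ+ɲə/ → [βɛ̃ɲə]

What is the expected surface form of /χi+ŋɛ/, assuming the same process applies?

[χĩŋɛ]

The data show regressive nasality assimilation (vowel nasalisation): /ʊ/ → [ʊ̃] before /ɳ/; /ə/ → [ə̃] before /m/; /ɛ/ → [ɛ̃] before /ɲ/ — a vowel is nasalised by an immediately following nasal consonant.
/i/ sits next to the nasal /ŋ/ and is therefore nasalised to [ĩ].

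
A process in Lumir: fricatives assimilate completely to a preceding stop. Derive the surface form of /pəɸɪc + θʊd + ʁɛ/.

/θ/ is the segment targeted by the rule; it sits immediately after /c/, so it assimilates completely and surfaces as [c].
At the second juncture, /ʁ/ likewise becomes [d] adjacent to /d/.

[pəɸɪccʊddɛ]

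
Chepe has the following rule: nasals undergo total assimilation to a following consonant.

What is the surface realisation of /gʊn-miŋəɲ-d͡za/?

/n/ is the segment targeted by the rule; it sits immediately before /m/, so it assimilates completely and surfaces as [m].
The same rule applies at the second boundary: /ɲ/ → [d͡z] next to /d͡z/.

[gʊmmiŋəd͡zd͡za]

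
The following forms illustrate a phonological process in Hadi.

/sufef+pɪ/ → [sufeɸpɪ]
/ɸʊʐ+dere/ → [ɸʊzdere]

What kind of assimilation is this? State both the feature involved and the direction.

The segment that alternates is /f/, which surfaces as [ɸ] when adjacent to /p/.
/f/ is labiodental while /p/ is bilabial; the output [ɸ] is bilabial, matching the trigger — so the feature that spreads is place.
Manner and voice are unchanged, so the assimilation is partial, not total.
The same holds elsewhere in the data: /ʐ/ → [z] before /d/ (retroflex → alveolar, matching alveolar) — only place changes, and always toward the following segment.
The trigger is the following segment, so the direction is regressive (anticipatory).

regressive place assimilation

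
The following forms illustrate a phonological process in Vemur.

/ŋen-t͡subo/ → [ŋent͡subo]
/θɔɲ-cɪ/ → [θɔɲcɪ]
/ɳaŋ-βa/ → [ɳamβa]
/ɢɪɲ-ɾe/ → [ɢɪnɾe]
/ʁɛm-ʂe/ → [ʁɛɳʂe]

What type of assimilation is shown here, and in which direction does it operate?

regressive place assimilation

Comparing underlying and surface forms, /ŋ/ → [m] is the alternation; the neighbouring /β/ is constant.
/ŋ/ is velar while /β/ is bilabial; the output [m] is bilabial, matching the trigger — so the feature that spreads is place.
Manner and voice are unchanged, so the assimilation is partial, not total.
Checking the remaining alternations: /ɲ/ → [n] before /ɾ/ (palatal → alveolar, matching alveolar); /m/ → [ɳ] before /ʂ/ (bilabial → retroflex, matching retroflex) — only place changes, and always toward the following segment.
Nothing changes in [ŋent͡subo], [θɔɲcɪ]: there the adjacent consonants already agree in place (/n/ and /t͡s/ are both alveolar; /ɲ/ and /c/ are both palatal), so these forms are consistent with the same rule.
The trigger is the following segment, so the direction is regressive (anticipatory).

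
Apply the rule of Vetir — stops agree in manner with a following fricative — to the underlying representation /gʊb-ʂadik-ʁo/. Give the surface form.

[gʊβʂadixʁo]

The rule targets /b/ (voiced bilabial stop), which sits before the trigger /ʂ/ (fricative).
Changing only its manner to fricative gives [β] — the voiced bilabial fricative.
The same rule applies at the second boundary: /k/ → [x] next to /ʁ/.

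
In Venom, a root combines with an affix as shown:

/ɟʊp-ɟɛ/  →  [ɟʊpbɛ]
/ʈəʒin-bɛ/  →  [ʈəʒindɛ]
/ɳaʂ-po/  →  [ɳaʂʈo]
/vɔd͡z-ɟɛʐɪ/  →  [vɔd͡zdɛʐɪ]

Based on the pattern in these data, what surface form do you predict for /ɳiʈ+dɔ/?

[ɳiʈɖɔ]

The data show progressive place assimilation: /ɟ/ → [b] after /p/; /b/ → [d] after /n/; /p/ → [ʈ] after /ʂ/; /ɟ/ → [d] after /d͡z/. In each pair only place changes, matching the preceding consonant, while manner and voice stay constant.
The rule targets /d/ (voiced alveolar stop), which sits after the trigger /ʈ/ (retroflex).
The voiced retroflex stop is [ɖ], so /d/ → [ɖ].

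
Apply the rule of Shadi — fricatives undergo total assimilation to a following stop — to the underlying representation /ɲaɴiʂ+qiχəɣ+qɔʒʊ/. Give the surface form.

/ʂ/ is the segment targeted by the rule; it sits immediately before /q/, so it assimilates completely and surfaces as [q].
The same rule applies at the second boundary: /ɣ/ → [q] next to /q/.

[ɲaɴiqqiχəqqɔʒʊ]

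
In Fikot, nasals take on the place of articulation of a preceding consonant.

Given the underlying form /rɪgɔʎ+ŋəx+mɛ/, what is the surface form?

[rɪgɔʎɲəxŋɛ]

/ŋ/ is a voiced velar nasal. The preceding trigger /ʎ/ is palatal, so /ŋ/ must become palatal as well.
The voiced palatal nasal is [ɲ], so /ŋ/ → [ɲ].
At the second juncture, /m/ likewise becomes [ŋ] adjacent to /x/.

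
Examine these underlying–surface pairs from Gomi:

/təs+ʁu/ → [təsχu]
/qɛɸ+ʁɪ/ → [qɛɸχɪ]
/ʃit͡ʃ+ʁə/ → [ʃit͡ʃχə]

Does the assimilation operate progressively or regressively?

progressive

The segment that alternates is /ʁ/, which surfaces as [χ] when adjacent to /s/.
The change voiced → voiceless matches the voicing of the preceding /s/, identifying this as voicing assimilation.
Checking the remaining alternations: /ʁ/ → [χ] after /ɸ/ (voiced → voiceless, matching voiceless); /ʁ/ → [χ] after /t͡ʃ/ (voiced → voiceless, matching voiceless) — only voicing changes, and always toward the preceding segment.
Since the segment that changes follows the conditioning segment, the assimilation is progressive.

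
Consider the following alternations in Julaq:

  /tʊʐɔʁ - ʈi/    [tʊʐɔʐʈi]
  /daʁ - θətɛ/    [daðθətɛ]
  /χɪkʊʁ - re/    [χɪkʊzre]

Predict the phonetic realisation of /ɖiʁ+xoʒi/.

[ɖiɣxoʒi]

The data show regressive place assimilation: /ʁ/ → [ʐ] before /ʈ/; /ʁ/ → [ð] before /θ/; /ʁ/ → [z] before /r/. In each pair only place changes, matching the following consonant, while manner and voice stay constant.
The rule targets /ʁ/ (voiced uvular fricative), which sits before the trigger /x/ (velar).
The voiced velar fricative is [ɣ], so /ʁ/ → [ɣ].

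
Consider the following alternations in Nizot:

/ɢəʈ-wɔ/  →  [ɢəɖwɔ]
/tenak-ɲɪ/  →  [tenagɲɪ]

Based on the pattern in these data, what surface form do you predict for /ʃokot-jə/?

[ʃokodjə]

The data show regressive voicing assimilation: /ʈ/ → [ɖ] before /w/; /k/ → [g] before /ɲ/. In each pair only voicing changes, matching the following consonant, while place and manner stay constant.
/t/ is a voiceless alveolar stop. The following trigger /j/ is voiced, so /t/ must become voiced as well.
A voiced alveolar stop is [d], so the surface segment is [d].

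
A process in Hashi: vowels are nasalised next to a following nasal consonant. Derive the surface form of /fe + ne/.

The vowel /e/ is adjacent to the following nasal /n/, so it acquires [+nasal] and surfaces as [ẽ].

[fẽne]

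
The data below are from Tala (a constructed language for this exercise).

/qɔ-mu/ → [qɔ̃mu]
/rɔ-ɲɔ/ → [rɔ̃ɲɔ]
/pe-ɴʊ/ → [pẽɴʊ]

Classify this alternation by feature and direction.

regressive nasality assimilation (vowel nasalisation)

The vowel /ɔ/ surfaces as nasalised [ɔ̃] next to the following nasal /m/ — it has acquired the [+nasal] feature of its neighbour.
The other forms show the same pattern: /ɔ/ → [ɔ̃] before /ɲ/; /e/ → [ẽ] before /ɴ/ — each time a vowel is nasalised next to a following nasal.
Because the conditioning nasal is to the right of the vowel that changes, the process is regressive (anticipatory).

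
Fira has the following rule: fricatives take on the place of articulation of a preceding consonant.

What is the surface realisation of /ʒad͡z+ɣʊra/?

The rule targets /ɣ/ (voiced velar fricative), which sits after the trigger /d͡z/ (alveolar).
Changing only its place to alveolar gives [z] — the voiced alveolar fricative.

[ʒad͡zzʊra]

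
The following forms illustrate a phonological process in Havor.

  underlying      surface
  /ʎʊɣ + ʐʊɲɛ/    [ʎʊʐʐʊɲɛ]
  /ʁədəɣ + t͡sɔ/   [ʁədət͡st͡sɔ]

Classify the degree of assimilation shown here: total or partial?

total assimilation

The segment that alternates is /ɣ/, which surfaces as [t͡s] when adjacent to /t͡s/.
The output [t͡s] is identical to the trigger /t͡s/ — every feature (place, manner, voicing) has been copied — so this is total assimilation.
The remaining alternation confirms this: /ɣ/ → [ʐ] before /ʐ/ — in each case the output is a copy of the following consonant.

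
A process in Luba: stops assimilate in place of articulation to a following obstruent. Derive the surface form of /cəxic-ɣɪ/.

/c/ is a voiceless palatal stop. The following trigger /ɣ/ is velar, so /c/ must become velar as well.
The voiceless velar stop is [k], so /c/ → [k].

[cəxikɣɪ]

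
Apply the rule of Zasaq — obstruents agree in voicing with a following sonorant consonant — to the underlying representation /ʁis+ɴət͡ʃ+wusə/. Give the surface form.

[ʁizɴəd͡ʒwusə]

/s/ is a voiceless alveolar fricative. The following trigger /ɴ/ is voiced, so /s/ must become voiced as well.
Changing only its voicing to voiced gives [z] — the voiced alveolar fricative.
The same rule applies at the second boundary: /t͡ʃ/ → [d͡ʒ] next to /w/.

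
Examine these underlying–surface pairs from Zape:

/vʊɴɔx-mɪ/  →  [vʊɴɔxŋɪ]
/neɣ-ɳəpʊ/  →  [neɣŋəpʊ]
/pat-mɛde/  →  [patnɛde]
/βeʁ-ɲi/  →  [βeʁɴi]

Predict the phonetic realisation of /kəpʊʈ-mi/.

[kəpʊʈɳi]

The data show progressive place assimilation: /m/ → [ŋ] after /x/; /ɳ/ → [ŋ] after /ɣ/; /m/ → [n] after /t/; /ɲ/ → [ɴ] after /ʁ/. In each pair only place changes, matching the preceding consonant, while manner and voice stay constant.
/m/ is a voiced bilabial nasal. The preceding trigger /ʈ/ is retroflex, so /m/ must become retroflex as well.
A voiced retroflex nasal is [ɳ], so the surface segment is [ɳ].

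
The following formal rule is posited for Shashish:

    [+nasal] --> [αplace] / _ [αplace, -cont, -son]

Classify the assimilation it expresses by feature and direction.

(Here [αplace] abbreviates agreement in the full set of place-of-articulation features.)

regressive place assimilation

The shared variable α links the value of the place features (abbreviated [place]) on the target to the same value on the neighbouring segment, so place is the feature that assimilates.
The conditioning segment sits to the right of the focus bar, meaning the trigger follows the segment that changes — regressive assimilation.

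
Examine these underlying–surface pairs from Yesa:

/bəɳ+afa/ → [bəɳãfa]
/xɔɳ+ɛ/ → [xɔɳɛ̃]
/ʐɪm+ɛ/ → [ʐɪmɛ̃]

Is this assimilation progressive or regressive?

The vowel /a/ surfaces as nasalised [ã] next to the preceding nasal /ɳ/ — it has acquired the [+nasal] feature of its neighbour.
The other forms show the same pattern: /ɛ/ → [ɛ̃] after /ɳ/; /ɛ/ → [ɛ̃] after /m/ — each time a vowel is nasalised next to a preceding nasal.
Because the conditioning nasal is to the left of the vowel that changes, the process is progressive (perseverative).

progressive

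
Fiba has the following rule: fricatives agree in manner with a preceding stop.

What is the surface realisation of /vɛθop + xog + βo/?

/x/ is a voiceless velar fricative. The preceding trigger /p/ is a stop, so /x/ must become a stop as well.
The voiceless velar stop is [k], so /x/ → [k].
The same rule applies at the second boundary: /β/ → [b] next to /g/.

[vɛθopkogbo]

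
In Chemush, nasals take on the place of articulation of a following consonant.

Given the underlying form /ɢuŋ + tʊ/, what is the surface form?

/ŋ/ is a voiced velar nasal. The following trigger /t/ is alveolar, so /ŋ/ must become alveolar as well.
Changing only its place to alveolar gives [n] — the voiced alveolar nasal.

[ɢuntʊ]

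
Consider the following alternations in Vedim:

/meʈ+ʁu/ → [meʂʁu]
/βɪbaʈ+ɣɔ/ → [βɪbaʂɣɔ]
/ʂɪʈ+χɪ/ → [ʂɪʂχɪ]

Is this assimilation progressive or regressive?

Comparing underlying and surface forms, /ʈ/ → [ʂ] is the alternation; the neighbouring /ʁ/ is constant.
/ʈ/ is a stop while /ʁ/ is a fricative; the output [ʂ] is a fricative, matching the trigger — so the feature that spreads is manner.
The same holds elsewhere in the data: /ʈ/ → [ʂ] before /ɣ/ (stop → fricative, matching a fricative); /ʈ/ → [ʂ] before /χ/ (stop → fricative, matching a fricative) — only manner changes, and always toward the following segment.
Since the segment that changes precedes the conditioning segment, the assimilation is regressive.

regressive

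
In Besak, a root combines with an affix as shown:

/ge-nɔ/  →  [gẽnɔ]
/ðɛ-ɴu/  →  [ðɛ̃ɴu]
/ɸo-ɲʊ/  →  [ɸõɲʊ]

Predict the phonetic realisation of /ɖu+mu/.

[ɖũmu]

The data show regressive nasality assimilation (vowel nasalisation): /e/ → [ẽ] before /n/; /ɛ/ → [ɛ̃] before /ɴ/; /o/ → [õ] before /ɲ/ — a vowel is nasalised by an immediately following nasal consonant.
The vowel /u/ is adjacent to the following nasal /m/, so it acquires [+nasal] and surfaces as [ũ].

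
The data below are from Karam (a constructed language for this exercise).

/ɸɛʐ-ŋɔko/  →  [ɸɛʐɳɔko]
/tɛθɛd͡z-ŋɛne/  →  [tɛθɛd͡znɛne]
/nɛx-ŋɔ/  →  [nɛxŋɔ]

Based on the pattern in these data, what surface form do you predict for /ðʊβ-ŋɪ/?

[ðʊβmɪ]

The data show progressive place assimilation: /ŋ/ → [ɳ] after /ʐ/; /ŋ/ → [n] after /d͡z/. In each pair only place changes, matching the preceding consonant, while manner and voice stay constant.
Nothing changes in [nɛxŋɔ]: there the adjacent consonants already agree in place (/ŋ/ and /x/ are both velar), so this form is consistent with the same rule.
The rule targets /ŋ/ (voiced velar nasal), which sits after the trigger /β/ (bilabial).
Changing only its place to bilabial gives [m] — the voiced bilabial nasal.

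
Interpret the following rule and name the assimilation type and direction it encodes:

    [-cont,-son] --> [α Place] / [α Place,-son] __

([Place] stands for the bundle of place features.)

progressive place assimilation

The rule copies the place features (abbreviated [Place]) from the environment onto the target, so the assimilating feature is place.
Since the environment is written before the underscore, the trigger precedes the target; the direction is progressive.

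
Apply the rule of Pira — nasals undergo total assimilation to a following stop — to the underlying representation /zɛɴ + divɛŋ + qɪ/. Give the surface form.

[zɛddivɛqqɪ]

/ɴ/ is the segment targeted by the rule; it sits immediately before /d/, so it assimilates completely and surfaces as [d].
The same rule applies at the second boundary: /ŋ/ → [q] next to /q/.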